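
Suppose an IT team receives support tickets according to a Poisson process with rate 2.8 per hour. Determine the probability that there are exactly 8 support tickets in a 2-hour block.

0.0887

Over the interval, μ = 2.8 × 2 = 5.6 (a 2-hour block = 2 hours).
P(N = 8) = e^(−μ) μ^8/8! = e^(−5.6) · 5.6^8/40320 ≈ 0.0887.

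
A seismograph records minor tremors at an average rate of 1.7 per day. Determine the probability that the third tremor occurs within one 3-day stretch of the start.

0.8835

Over the interval, μ = 1.7 × 3 = 5.1 (a 3-day stretch = 3 days).
The third arrival falls in the interval iff at least 3 events occur there: P(S_3 ≤ t) = P(N ≥ 3) = 1 − P(N ≤ 2) ≈ 0.8835.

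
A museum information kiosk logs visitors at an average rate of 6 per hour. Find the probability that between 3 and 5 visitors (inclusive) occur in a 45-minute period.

Over the interval, μ = 6 × 0.75 = 4.5 (a 45-minute period = 0.75 hours).
P(3 ≤ N ≤ 5) = Σ_{j=3}^{5} e^(−4.5) · 4.5^j/j! ≈ 0.5294.

0.5294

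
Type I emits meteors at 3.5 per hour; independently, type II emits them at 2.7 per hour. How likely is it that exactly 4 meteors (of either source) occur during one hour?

Independent Poisson processes superpose: combined rate λ = 3.5 + 2.7 = 6.2 per hour.
So μ = 6.2.
P(N = 4) = e^(−6.2) · 6.2^4/4! ≈ 0.1249.

0.1249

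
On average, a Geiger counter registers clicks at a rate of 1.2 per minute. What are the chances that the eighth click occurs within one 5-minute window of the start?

Over the interval, μ = 1.2 × 5 = 6 (a 5-minute window = 5 minutes).
The eighth arrival falls in the interval iff at least 8 events occur there: P(S_8 ≤ t) = P(N ≥ 8) = 1 − P(N ≤ 7) ≈ 0.2560.

0.2560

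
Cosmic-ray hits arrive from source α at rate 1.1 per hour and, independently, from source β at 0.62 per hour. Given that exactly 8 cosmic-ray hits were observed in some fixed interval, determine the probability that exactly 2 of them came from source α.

Given the total, each event is independently from source α with probability p = λ_α/(λ_α+λ_β) = 1.1/1.72 ≈ 0.6395.
So K ~ Binomial(8, 1.1/1.72): P(K = 2) = C(8,2) · (1.1/1.72)^2 · (0.62/1.72)^6 ≈ 0.0251.

0.0251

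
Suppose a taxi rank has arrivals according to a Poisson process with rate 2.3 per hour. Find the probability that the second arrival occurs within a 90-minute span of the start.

0.8587

Over the interval, μ = 2.3 × 1.5 = 3.45 (a 90-minute span = 1.5 hours).
The second arrival falls in the interval iff at least 2 events occur there: P(S_2 ≤ t) = P(N ≥ 2) = 1 − P(N ≤ 1) ≈ 0.8587.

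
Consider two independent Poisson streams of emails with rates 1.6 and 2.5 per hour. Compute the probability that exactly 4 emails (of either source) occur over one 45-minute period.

Independent Poisson processes superpose: combined rate λ = 1.6 + 2.5 = 4.1 per hour.
Over the interval, μ = 4.1 × 0.75 = 3.075 (a 45-minute period = 0.75 hours).
P(N = 4) = e^(−3.075) · 3.075^4/4! ≈ 0.1721.

0.1721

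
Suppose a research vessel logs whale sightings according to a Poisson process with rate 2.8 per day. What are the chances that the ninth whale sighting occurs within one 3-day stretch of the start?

0.4631

Over the interval, μ = 2.8 × 3 = 8.4 (a 3-day stretch = 3 days).
The ninth arrival falls in the interval iff at least 9 events occur there: P(S_9 ≤ t) = P(N ≥ 9) = 1 − P(N ≤ 8) ≈ 0.4631.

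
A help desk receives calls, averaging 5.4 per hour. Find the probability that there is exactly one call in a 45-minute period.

0.0706

Over the interval, μ = 5.4 × 0.75 = 4.05 (a 45-minute period = 0.75 hours).
P(N = 1) = e^(−μ) μ^1/1! = e^(−4.05) · 4.05^1/1 ≈ 0.0706.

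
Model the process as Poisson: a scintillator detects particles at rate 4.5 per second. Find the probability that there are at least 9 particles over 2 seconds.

Over the interval, μ = 4.5 × 2 = 9 (2 seconds).
P(N ≥ 9) = 1 − P(N ≤ 8) = 1 − Σ_{j=0}^{8} e^(−μ) μ^j/j! ≈ 0.5443.

0.5443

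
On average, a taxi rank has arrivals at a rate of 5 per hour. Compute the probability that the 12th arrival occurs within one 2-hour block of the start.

Over the interval, μ = 5 × 2 = 10 (a 2-hour block = 2 hours).
The 12th arrival falls in the interval iff at least 12 events occur there: P(S_12 ≤ t) = P(N ≥ 12) = 1 − P(N ≤ 11) ≈ 0.3032.

0.3032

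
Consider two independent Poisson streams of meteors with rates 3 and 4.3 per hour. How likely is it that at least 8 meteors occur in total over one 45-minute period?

Independent Poisson processes superpose: combined rate λ = 3 + 4.3 = 7.3 per hour.
Over the interval, μ = 7.3 × 0.75 = 5.475 (a 45-minute period = 0.75 hours).
P(N ≥ 8) = 1 − P(N ≤ 7) ≈ 0.1874.

0.1874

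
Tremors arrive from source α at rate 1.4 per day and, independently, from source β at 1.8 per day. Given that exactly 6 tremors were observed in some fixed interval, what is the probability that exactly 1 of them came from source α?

0.1478

Given the total, each event is independently from source α with probability p = λ_α/(λ_α+λ_β) = 1.4/3.2 = 0.4375.
So K ~ Binomial(6, 1.4/3.2): P(K = 1) = C(6,1) · (1.4/3.2)^1 · (1.8/3.2)^5 ≈ 0.1478.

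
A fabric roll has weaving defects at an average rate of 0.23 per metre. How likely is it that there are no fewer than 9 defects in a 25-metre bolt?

0.1281

Over the interval, μ = 0.23 × 25 = 5.75 (a 25-metre bolt = 25 metres).
P(N ≥ 9) = 1 − P(N ≤ 8) = 1 − Σ_{j=0}^{8} e^(−μ) μ^j/j! ≈ 0.1281.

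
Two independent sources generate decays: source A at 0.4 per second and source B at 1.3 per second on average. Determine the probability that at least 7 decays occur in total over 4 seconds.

0.5201

Independent Poisson processes superpose: combined rate λ = 0.4 + 1.3 = 1.7 per second.
Over the interval, μ = 1.7 × 4 = 6.8 (4 seconds).
P(N ≥ 7) = 1 − P(N ≤ 6) ≈ 0.5201.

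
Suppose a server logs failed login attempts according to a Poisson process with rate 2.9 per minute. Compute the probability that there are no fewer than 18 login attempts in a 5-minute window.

0.2103

Over the interval, μ = 2.9 × 5 = 14.5 (a 5-minute window = 5 minutes).
P(N ≥ 18) = 1 − P(N ≤ 17) = 1 − Σ_{j=0}^{17} e^(−μ) μ^j/j! ≈ 0.2103.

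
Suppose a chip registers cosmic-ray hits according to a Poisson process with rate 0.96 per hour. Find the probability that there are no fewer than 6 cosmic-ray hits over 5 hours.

Over the interval, μ = 0.96 × 5 = 4.8 (5 hours).
P(N ≥ 6) = 1 − P(N ≤ 5) = 1 − Σ_{j=0}^{5} e^(−μ) μ^j/j! ≈ 0.3490.

0.3490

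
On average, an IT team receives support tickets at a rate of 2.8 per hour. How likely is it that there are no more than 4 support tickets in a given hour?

0.8477

With mean μ = 2.8 per hour,
P(N ≤ 4) = Σ_{j=0}^{4} e^(−μ) μ^j/j! ≈ 0.8477.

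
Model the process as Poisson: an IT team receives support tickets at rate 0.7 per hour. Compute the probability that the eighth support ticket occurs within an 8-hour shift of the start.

0.2030

Over the interval, μ = 0.7 × 8 = 5.6 (an 8-hour shift = 8 hours).
The eighth arrival falls in the interval iff at least 8 events occur there: P(S_8 ≤ t) = P(N ≥ 8) = 1 − P(N ≤ 7) ≈ 0.2030.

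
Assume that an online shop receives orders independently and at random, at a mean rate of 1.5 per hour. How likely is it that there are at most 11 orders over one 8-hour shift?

Over the interval, μ = 1.5 × 8 = 12 (an 8-hour shift = 8 hours).
P(N ≤ 11) = Σ_{j=0}^{11} e^(−μ) μ^j/j! ≈ 0.4616.

0.4616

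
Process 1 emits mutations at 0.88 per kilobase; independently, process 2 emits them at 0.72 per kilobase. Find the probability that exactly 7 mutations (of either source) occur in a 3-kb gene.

0.0959

Independent Poisson processes superpose: combined rate λ = 0.88 + 0.72 = 1.6 per kilobase.
Over the interval, μ = 1.6 × 3 = 4.8 (a 3-kb gene = 3 kilobases).
P(N = 7) = e^(−4.8) · 4.8^7/7! ≈ 0.0959.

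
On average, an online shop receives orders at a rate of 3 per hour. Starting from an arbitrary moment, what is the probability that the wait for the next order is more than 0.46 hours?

0.2516

The wait for the next event is exponential with rate λ = 3 per hour.
P(T > 0.46) = e^(−λt) = e^(−3 × 0.46) = e^(−1.38) ≈ 0.2516.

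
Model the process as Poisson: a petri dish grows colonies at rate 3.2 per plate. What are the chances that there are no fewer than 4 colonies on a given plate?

With mean μ = 3.2 per plate,
P(N ≥ 4) = 1 − P(N ≤ 3) = 1 − Σ_{j=0}^{3} e^(−μ) μ^j/j! ≈ 0.3975.

0.3975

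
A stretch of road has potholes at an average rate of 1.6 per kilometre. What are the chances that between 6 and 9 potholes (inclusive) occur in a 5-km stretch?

Over the interval, μ = 1.6 × 5 = 8 (a 5-km stretch = 5 kilometres).
P(6 ≤ N ≤ 9) = Σ_{j=6}^{9} e^(−8) · 8^j/j! ≈ 0.5254.

0.5254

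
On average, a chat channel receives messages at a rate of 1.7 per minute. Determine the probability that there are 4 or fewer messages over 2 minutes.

Over the interval, μ = 1.7 × 2 = 3.4 (2 minutes).
P(N ≤ 4) = Σ_{j=0}^{4} e^(−μ) μ^j/j! ≈ 0.7442.

0.7442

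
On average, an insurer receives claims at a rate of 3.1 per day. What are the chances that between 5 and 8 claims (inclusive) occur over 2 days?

Over the interval, μ = 3.1 × 2 = 6.2 (2 days).
P(5 ≤ N ≤ 8) = Σ_{j=5}^{8} e^(−6.2) · 6.2^j/j! ≈ 0.5667.

0.5667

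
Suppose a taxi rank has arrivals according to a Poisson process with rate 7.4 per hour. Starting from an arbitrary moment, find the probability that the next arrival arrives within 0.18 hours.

Inter-arrival times are exponential with rate λ = 7.4 per hour.
P(T ≤ 0.18) = 1 − e^(−λt) = 1 − e^(−7.4 × 0.18) = 1 − e^(−1.332) ≈ 0.7361.

0.7361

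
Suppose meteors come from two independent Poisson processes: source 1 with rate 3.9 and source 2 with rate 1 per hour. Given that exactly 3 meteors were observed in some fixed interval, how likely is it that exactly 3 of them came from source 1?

Given the total, each event is independently from source 1 with probability p = λ_1/(λ_1+λ_2) = 3.9/4.9 ≈ 0.7959.
So K ~ Binomial(3, 3.9/4.9): P(K = 3) = C(3,3) · (3.9/4.9)^3 · (1/4.9)^0 ≈ 0.5042.

0.5042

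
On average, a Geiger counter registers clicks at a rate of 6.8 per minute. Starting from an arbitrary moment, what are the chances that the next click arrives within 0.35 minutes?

Inter-arrival times are exponential with rate λ = 6.8 per minute.
P(T ≤ 0.35) = 1 − e^(−λt) = 1 − e^(−6.8 × 0.35) = 1 − e^(−2.38) ≈ 0.9074.

0.9074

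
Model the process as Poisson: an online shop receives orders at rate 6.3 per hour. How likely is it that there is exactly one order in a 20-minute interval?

Over the interval, μ = 6.3 × 1/3 = 2.1 (a 20-minute interval = 1/3 hours).
P(N = 1) = e^(−μ) μ^1/1! = e^(−2.1) · 2.1^1/1 ≈ 0.2572.

0.2572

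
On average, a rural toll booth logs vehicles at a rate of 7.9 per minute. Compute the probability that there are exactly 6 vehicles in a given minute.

0.1252

With mean μ = 7.9 per minute,
P(N = 6) = e^(−μ) μ^6/6! = e^(−7.9) · 7.9^6/720 ≈ 0.1252.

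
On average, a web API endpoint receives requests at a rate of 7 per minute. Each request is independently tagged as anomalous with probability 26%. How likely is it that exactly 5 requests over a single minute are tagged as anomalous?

Thinning: the requests that are tagged as anomalous themselves form a Poisson process with rate 0.26 × 7 = 1.82 per minute.
So μ = 1.82.
P(N = 5) = e^(−1.82) · 1.82^5/5! ≈ 0.0270.

0.0270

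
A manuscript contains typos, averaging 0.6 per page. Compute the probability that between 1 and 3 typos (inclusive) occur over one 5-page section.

0.5974

Over the interval, μ = 0.6 × 5 = 3 (a 5-page section = 5 pages).
P(1 ≤ N ≤ 3) = Σ_{j=1}^{3} e^(−3) · 3^j/j! ≈ 0.5974.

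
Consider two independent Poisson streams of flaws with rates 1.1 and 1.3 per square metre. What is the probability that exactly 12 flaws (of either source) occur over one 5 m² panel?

0.1144

Independent Poisson processes superpose: combined rate λ = 1.1 + 1.3 = 2.4 per square metre.
Over the interval, μ = 2.4 × 5 = 12 (a 5 m² panel = 5 square metres).
P(N = 12) = e^(−12) · 12^12/12! ≈ 0.1144.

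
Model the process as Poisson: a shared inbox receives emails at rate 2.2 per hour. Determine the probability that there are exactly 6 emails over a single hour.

0.0174

With mean μ = 2.2 per hour,
P(N = 6) = e^(−μ) μ^6/6! = e^(−2.2) · 2.2^6/720 ≈ 0.0174.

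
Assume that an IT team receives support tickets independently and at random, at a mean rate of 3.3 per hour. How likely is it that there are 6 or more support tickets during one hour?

0.1171

With mean μ = 3.3 per hour,
P(N ≥ 6) = 1 − P(N ≤ 5) = 1 − Σ_{j=0}^{5} e^(−μ) μ^j/j! ≈ 0.1171.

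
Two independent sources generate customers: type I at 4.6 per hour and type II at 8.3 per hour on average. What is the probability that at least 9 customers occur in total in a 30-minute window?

0.2025

Independent Poisson processes superpose: combined rate λ = 4.6 + 8.3 = 12.9 per hour.
Over the interval, μ = 12.9 × 0.5 = 6.45 (a 30-minute window = 0.5 hours).
P(N ≥ 9) = 1 − P(N ≤ 8) ≈ 0.2025.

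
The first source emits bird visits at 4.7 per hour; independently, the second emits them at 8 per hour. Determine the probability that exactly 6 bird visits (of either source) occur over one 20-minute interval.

0.1159

Independent Poisson processes superpose: combined rate λ = 4.7 + 8 = 12.7 per hour.
Over the interval, μ = 12.7 × 1/3 ≈ 4.23333 (a 20-minute interval = 1/3 hours).
P(N = 6) = e^(−4.23333) · 4.23333^6/6! ≈ 0.1159.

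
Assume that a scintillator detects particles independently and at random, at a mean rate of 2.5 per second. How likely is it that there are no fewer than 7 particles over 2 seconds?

Over the interval, μ = 2.5 × 2 = 5 (2 seconds).
P(N ≥ 7) = 1 − P(N ≤ 6) = 1 − Σ_{j=0}^{6} e^(−μ) μ^j/j! ≈ 0.2378.

0.2378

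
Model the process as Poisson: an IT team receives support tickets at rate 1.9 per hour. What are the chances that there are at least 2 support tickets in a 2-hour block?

Over the interval, μ = 1.9 × 2 = 3.8 (a 2-hour block = 2 hours).
P(N ≥ 2) = 1 − P(N ≤ 1) = 1 − Σ_{j=0}^{1} e^(−μ) μ^j/j! ≈ 0.8926.

0.8926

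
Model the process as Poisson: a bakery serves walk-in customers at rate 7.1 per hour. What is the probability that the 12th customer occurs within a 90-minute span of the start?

Over the interval, μ = 7.1 × 1.5 = 10.65 (a 90-minute span = 1.5 hours).
The 12th arrival falls in the interval iff at least 12 events occur there: P(S_12 ≤ t) = P(N ≥ 12) = 1 − P(N ≤ 11) ≈ 0.3790.

0.3790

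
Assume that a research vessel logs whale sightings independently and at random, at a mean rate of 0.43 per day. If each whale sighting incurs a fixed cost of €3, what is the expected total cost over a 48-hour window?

€2.58

E[N] = 0.43 × 2 = 0.86 (a 48-hour window = 2 days); E[cost] = 0.86 × €3 = €2.58.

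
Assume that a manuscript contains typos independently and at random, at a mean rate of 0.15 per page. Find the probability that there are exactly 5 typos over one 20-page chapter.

Over the interval, μ = 0.15 × 20 = 3 (a 20-page chapter = 20 pages).
P(N = 5) = e^(−μ) μ^5/5! = e^(−3) · 3^5/120 ≈ 0.1008.

0.1008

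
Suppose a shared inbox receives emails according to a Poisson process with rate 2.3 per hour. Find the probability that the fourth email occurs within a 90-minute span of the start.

Over the interval, μ = 2.3 × 1.5 = 3.45 (a 90-minute span = 1.5 hours).
The fourth arrival falls in the interval iff at least 4 events occur there: P(S_4 ≤ t) = P(N ≥ 4) = 1 − P(N ≤ 3) ≈ 0.4525.

0.4525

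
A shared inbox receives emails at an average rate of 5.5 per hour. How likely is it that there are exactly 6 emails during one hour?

0.1571

With mean μ = 5.5 per hour,
P(N = 6) = e^(−μ) μ^6/6! = e^(−5.5) · 5.5^6/720 ≈ 0.1571.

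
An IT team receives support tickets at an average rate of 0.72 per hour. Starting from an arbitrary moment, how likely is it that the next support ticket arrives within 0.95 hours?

Inter-arrival times are exponential with rate λ = 0.72 per hour.
P(T ≤ 0.95) = 1 − e^(−λt) = 1 − e^(−0.72 × 0.95) = 1 − e^(−0.684) ≈ 0.4954.

0.4954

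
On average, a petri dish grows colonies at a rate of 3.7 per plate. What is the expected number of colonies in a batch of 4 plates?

14.8

E[N] = λt = 3.7 × 4 = 14.8 (a batch of 4 plates = 4 plates).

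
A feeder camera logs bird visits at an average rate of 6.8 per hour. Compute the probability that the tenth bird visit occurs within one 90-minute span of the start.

Over the interval, μ = 6.8 × 1.5 = 10.2 (a 90-minute span = 1.5 hours).
The tenth arrival falls in the interval iff at least 10 events occur there: P(S_10 ≤ t) = P(N ≥ 10) = 1 − P(N ≤ 9) ≈ 0.5668.

0.5668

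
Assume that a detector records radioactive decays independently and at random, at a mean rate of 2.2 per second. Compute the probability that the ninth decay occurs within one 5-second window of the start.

Over the interval, μ = 2.2 × 5 = 11 (a 5-second window = 5 seconds).
The ninth arrival falls in the interval iff at least 9 events occur there: P(S_9 ≤ t) = P(N ≥ 9) = 1 − P(N ≤ 8) ≈ 0.7680.

0.7680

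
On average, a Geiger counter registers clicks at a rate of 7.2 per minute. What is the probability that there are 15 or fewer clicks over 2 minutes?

Over the interval, μ = 7.2 × 2 = 14.4 (2 minutes).
P(N ≤ 15) = Σ_{j=0}^{15} e^(−μ) μ^j/j! ≈ 0.6293.

0.6293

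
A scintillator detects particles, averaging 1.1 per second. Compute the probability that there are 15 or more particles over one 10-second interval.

Over the interval, μ = 1.1 × 10 = 11 (a 10-second interval = 10 seconds).
P(N ≥ 15) = 1 − P(N ≤ 14) = 1 − Σ_{j=0}^{14} e^(−μ) μ^j/j! ≈ 0.1460.

0.1460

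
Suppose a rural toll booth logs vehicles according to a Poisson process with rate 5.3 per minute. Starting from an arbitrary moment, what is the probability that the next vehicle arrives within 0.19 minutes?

Inter-arrival times are exponential with rate λ = 5.3 per minute.
P(T ≤ 0.19) = 1 − e^(−λt) = 1 − e^(−5.3 × 0.19) = 1 − e^(−1.007) ≈ 0.6347.

0.6347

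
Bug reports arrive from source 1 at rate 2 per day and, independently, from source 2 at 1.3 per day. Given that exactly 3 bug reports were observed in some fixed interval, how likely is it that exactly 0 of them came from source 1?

0.0611

Given the total, each event is independently from source 1 with probability p = λ_1/(λ_1+λ_2) = 2/3.3 ≈ 0.6061.
So K ~ Binomial(3, 2/3.3): P(K = 0) = C(3,0) · (2/3.3)^0 · (1.3/3.3)^3 ≈ 0.0611.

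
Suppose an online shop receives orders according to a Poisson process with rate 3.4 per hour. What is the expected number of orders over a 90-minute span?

5.1

E[N] = λt = 3.4 × 1.5 = 5.1 (a 90-minute span = 1.5 hours).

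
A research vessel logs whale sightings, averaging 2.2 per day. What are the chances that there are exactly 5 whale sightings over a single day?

0.0476

With mean μ = 2.2 per day,
P(N = 5) = e^(−μ) μ^5/5! = e^(−2.2) · 2.2^5/120 ≈ 0.0476.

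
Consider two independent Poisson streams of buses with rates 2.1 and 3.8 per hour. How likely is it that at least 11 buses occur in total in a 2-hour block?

Independent Poisson processes superpose: combined rate λ = 2.1 + 3.8 = 5.9 per hour.
Over the interval, μ = 5.9 × 2 = 11.8 (a 2-hour block = 2 hours).
P(N ≥ 11) = 1 − P(N ≤ 10) ≈ 0.6315.

0.6315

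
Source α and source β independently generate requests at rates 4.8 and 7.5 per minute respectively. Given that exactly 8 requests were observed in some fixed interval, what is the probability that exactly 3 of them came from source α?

0.2805

Given the total, each event is independently from source α with probability p = λ_α/(λ_α+λ_β) = 4.8/12.3 ≈ 0.3902.
So K ~ Binomial(8, 4.8/12.3): P(K = 3) = C(8,3) · (4.8/12.3)^3 · (7.5/12.3)^5 ≈ 0.2805.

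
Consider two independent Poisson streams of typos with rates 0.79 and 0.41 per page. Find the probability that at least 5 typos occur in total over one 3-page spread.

Independent Poisson processes superpose: combined rate λ = 0.79 + 0.41 = 1.2 per page.
Over the interval, μ = 1.2 × 3 = 3.6 (a 3-page spread = 3 pages).
P(N ≥ 5) = 1 − P(N ≤ 4) ≈ 0.2936.

0.2936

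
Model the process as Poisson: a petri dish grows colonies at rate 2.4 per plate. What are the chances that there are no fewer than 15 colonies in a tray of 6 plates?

Over the interval, μ = 2.4 × 6 = 14.4 (a tray of 6 plates = 6 plates).
P(N ≥ 15) = 1 − P(N ≤ 14) = 1 − Σ_{j=0}^{14} e^(−μ) μ^j/j! ≈ 0.4719.

0.4719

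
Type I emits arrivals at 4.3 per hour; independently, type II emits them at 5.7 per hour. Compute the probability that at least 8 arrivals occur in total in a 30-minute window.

0.1334

Independent Poisson processes superpose: combined rate λ = 4.3 + 5.7 = 10 per hour.
Over the interval, μ = 10 × 0.5 = 5 (a 30-minute window = 0.5 hours).
P(N ≥ 8) = 1 − P(N ≤ 7) ≈ 0.1334.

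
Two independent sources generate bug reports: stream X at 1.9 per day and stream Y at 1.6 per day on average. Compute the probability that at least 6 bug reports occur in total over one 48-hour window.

Independent Poisson processes superpose: combined rate λ = 1.9 + 1.6 = 3.5 per day.
Over the interval, μ = 3.5 × 2 = 7 (a 48-hour window = 2 days).
P(N ≥ 6) = 1 − P(N ≤ 5) ≈ 0.6993.

0.6993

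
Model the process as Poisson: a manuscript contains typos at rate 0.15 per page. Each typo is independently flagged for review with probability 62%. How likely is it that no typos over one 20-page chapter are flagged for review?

0.1557

Thinning: the typos that are flagged for review themselves form a Poisson process with rate 0.62 × 0.15 = 0.093 per page.
Over the interval, μ = 0.093 × 20 = 1.86 (a 20-page chapter = 20 pages).
P(N = 0) = e^(−1.86) · 1.86^0/0! ≈ 0.1557.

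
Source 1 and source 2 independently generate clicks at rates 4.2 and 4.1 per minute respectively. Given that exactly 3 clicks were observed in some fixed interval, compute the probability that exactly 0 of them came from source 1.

0.1205

Given the total, each event is independently from source 1 with probability p = λ_1/(λ_1+λ_2) = 4.2/8.3 ≈ 0.5060.
So K ~ Binomial(3, 4.2/8.3): P(K = 0) = C(3,0) · (4.2/8.3)^0 · (4.1/8.3)^3 ≈ 0.1205.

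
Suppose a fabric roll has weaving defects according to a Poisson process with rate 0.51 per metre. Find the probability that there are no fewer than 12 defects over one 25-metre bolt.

0.6210

Over the interval, μ = 0.51 × 25 = 12.75 (a 25-metre bolt = 25 metres).
P(N ≥ 12) = 1 − P(N ≤ 11) = 1 − Σ_{j=0}^{11} e^(−μ) μ^j/j! ≈ 0.6210.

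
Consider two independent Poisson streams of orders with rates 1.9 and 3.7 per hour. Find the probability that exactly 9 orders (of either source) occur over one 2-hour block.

0.1045

Independent Poisson processes superpose: combined rate λ = 1.9 + 3.7 = 5.6 per hour.
Over the interval, μ = 5.6 × 2 = 11.2 (a 2-hour block = 2 hours).
P(N = 9) = e^(−11.2) · 11.2^9/9! ≈ 0.1045.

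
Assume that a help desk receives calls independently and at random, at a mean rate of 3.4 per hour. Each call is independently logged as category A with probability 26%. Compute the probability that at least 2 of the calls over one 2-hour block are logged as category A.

0.5276

Thinning: the calls that are logged as category A themselves form a Poisson process with rate 0.26 × 3.4 = 0.884 per hour.
Over the interval, μ = 0.884 × 2 = 1.768 (a 2-hour block = 2 hours).
P(N ≥ 2) = 1 − P(N ≤ 1) ≈ 0.5276.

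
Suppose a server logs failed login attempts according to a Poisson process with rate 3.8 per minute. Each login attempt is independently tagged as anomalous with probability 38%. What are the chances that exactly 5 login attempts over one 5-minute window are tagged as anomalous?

0.1196

Thinning: the login attempts that are tagged as anomalous themselves form a Poisson process with rate 0.38 × 3.8 = 1.444 per minute.
Over the interval, μ = 1.444 × 5 = 7.22 (a 5-minute window = 5 minutes).
P(N = 5) = e^(−7.22) · 7.22^5/5! ≈ 0.1196.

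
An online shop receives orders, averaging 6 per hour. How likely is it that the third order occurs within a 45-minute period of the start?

Over the interval, μ = 6 × 0.75 = 4.5 (a 45-minute period = 0.75 hours).
The third arrival falls in the interval iff at least 3 events occur there: P(S_3 ≤ t) = P(N ≥ 3) = 1 − P(N ≤ 2) ≈ 0.8264.

0.8264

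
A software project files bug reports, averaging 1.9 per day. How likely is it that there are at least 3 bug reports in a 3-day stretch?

Over the interval, μ = 1.9 × 3 = 5.7 (a 3-day stretch = 3 days).
P(N ≥ 3) = 1 − P(N ≤ 2) = 1 − Σ_{j=0}^{2} e^(−μ) μ^j/j! ≈ 0.9232.

0.9232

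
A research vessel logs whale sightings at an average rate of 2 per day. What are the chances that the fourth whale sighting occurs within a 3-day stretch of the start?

Over the interval, μ = 2 × 3 = 6 (a 3-day stretch = 3 days).
The fourth arrival falls in the interval iff at least 4 events occur there: P(S_4 ≤ t) = P(N ≥ 4) = 1 − P(N ≤ 3) ≈ 0.8488.

0.8488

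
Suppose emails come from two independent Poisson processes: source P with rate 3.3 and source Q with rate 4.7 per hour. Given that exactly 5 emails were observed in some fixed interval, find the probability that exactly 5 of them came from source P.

Given the total, each event is independently from source P with probability p = λ_P/(λ_P+λ_Q) = 3.3/8 = 0.4125.
So K ~ Binomial(5, 3.3/8): P(K = 5) = C(5,5) · (3.3/8)^5 · (4.7/8)^0 ≈ 0.0119.

0.0119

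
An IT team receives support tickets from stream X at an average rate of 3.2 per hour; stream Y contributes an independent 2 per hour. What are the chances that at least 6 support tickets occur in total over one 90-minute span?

0.7897

Independent Poisson processes superpose: combined rate λ = 3.2 + 2 = 5.2 per hour.
Over the interval, μ = 5.2 × 1.5 = 7.8 (a 90-minute span = 1.5 hours).
P(N ≥ 6) = 1 − P(N ≤ 5) ≈ 0.7897.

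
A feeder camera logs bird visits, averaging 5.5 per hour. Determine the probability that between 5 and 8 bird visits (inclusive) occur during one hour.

0.5368

With mean μ = 5.5 per hour,
P(5 ≤ N ≤ 8) = Σ_{j=5}^{8} e^(−5.5) · 5.5^j/j! ≈ 0.5368.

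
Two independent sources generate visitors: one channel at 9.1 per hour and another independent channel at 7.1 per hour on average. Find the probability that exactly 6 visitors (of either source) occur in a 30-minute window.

Independent Poisson processes superpose: combined rate λ = 9.1 + 7.1 = 16.2 per hour.
Over the interval, μ = 16.2 × 0.5 = 8.1 (a 30-minute window = 0.5 hours).
P(N = 6) = e^(−8.1) · 8.1^6/6! ≈ 0.1191.

0.1191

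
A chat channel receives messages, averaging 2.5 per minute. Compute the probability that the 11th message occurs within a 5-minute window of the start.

0.7029

Over the interval, μ = 2.5 × 5 = 12.5 (a 5-minute window = 5 minutes).
The 11th arrival falls in the interval iff at least 11 events occur there: P(S_11 ≤ t) = P(N ≥ 11) = 1 − P(N ≤ 10) ≈ 0.7029.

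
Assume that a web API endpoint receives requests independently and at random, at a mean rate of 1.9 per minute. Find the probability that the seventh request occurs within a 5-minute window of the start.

0.8351

Over the interval, μ = 1.9 × 5 = 9.5 (a 5-minute window = 5 minutes).
The seventh arrival falls in the interval iff at least 7 events occur there: P(S_7 ≤ t) = P(N ≥ 7) = 1 − P(N ≤ 6) ≈ 0.8351.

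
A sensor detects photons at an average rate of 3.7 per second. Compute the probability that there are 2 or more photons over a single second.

With mean μ = 3.7 per second,
P(N ≥ 2) = 1 − P(N ≤ 1) = 1 − Σ_{j=0}^{1} e^(−μ) μ^j/j! ≈ 0.8838.

0.8838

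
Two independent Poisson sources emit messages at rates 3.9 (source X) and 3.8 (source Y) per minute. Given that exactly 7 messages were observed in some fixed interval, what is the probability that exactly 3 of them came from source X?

Given the total, each event is independently from source X with probability p = λ_X/(λ_X+λ_Y) = 3.9/7.7 ≈ 0.5065.
So K ~ Binomial(7, 3.9/7.7): P(K = 3) = C(7,3) · (3.9/7.7)^3 · (3.8/7.7)^4 ≈ 0.2697.

0.2697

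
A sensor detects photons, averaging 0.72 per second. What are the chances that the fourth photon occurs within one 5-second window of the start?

Over the interval, μ = 0.72 × 5 = 3.6 (a 5-second window = 5 seconds).
The fourth arrival falls in the interval iff at least 4 events occur there: P(S_4 ≤ t) = P(N ≥ 4) = 1 − P(N ≤ 3) ≈ 0.4848.

0.4848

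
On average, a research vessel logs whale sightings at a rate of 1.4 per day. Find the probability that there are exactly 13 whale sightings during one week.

0.0685

Over the interval, μ = 1.4 × 7 = 9.8 (a week = 7 days).
P(N = 13) = e^(−μ) μ^13/13! = e^(−9.8) · 9.8^13/6227020800 ≈ 0.0685.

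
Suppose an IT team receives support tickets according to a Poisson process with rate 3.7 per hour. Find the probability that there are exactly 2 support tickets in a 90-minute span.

Over the interval, μ = 3.7 × 1.5 = 5.55 (a 90-minute span = 1.5 hours).
P(N = 2) = e^(−μ) μ^2/2! = e^(−5.55) · 5.55^2/2 ≈ 0.0599.

0.0599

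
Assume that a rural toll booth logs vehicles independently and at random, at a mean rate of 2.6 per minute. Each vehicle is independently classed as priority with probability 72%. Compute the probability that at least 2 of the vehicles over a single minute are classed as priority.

0.5582

Thinning: the vehicles that are classed as priority themselves form a Poisson process with rate 0.72 × 2.6 = 1.872 per minute.
So μ = 1.872.
P(N ≥ 2) = 1 − P(N ≤ 1) ≈ 0.5582.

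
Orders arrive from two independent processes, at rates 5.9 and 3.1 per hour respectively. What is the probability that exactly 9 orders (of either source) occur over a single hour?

0.1318

Independent Poisson processes superpose: combined rate λ = 5.9 + 3.1 = 9 per hour.
So μ = 9.
P(N = 9) = e^(−9) · 9^9/9! ≈ 0.1318.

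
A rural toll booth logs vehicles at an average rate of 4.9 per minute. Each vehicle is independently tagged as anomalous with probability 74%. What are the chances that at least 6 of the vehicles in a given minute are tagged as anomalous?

0.1595

Thinning: the vehicles that are tagged as anomalous themselves form a Poisson process with rate 0.74 × 4.9 = 3.626 per minute.
So μ = 3.626.
P(N ≥ 6) = 1 − P(N ≤ 5) ≈ 0.1595.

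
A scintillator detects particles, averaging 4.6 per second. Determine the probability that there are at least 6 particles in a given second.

With mean μ = 4.6 per second,
P(N ≥ 6) = 1 − P(N ≤ 5) = 1 − Σ_{j=0}^{5} e^(−μ) μ^j/j! ≈ 0.3142.

0.3142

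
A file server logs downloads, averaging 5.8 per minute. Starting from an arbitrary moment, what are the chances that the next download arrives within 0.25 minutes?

Inter-arrival times are exponential with rate λ = 5.8 per minute.
P(T ≤ 0.25) = 1 − e^(−λt) = 1 − e^(−5.8 × 0.25) = 1 − e^(−1.45) ≈ 0.7654.

0.7654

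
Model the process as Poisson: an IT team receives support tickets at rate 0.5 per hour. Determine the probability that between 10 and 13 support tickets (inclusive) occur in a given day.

Over the interval, μ = 0.5 × 24 = 12 (a day = 24 hours).
P(10 ≤ N ≤ 13) = Σ_{j=10}^{13} e^(−12) · 12^j/j! ≈ 0.4391.

0.4391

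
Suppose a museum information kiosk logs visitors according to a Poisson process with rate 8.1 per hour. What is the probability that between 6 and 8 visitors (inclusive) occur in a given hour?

0.3963

With mean μ = 8.1 per hour,
P(6 ≤ N ≤ 8) = Σ_{j=6}^{8} e^(−8.1) · 8.1^j/j! ≈ 0.3963.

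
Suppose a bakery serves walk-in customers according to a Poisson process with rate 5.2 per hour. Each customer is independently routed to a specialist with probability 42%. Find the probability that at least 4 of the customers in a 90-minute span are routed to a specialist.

0.4144

Thinning: the customers that are routed to a specialist themselves form a Poisson process with rate 0.42 × 5.2 = 2.184 per hour.
Over the interval, μ = 2.184 × 1.5 = 3.276 (a 90-minute span = 1.5 hours).
P(N ≥ 4) = 1 − P(N ≤ 3) ≈ 0.4144.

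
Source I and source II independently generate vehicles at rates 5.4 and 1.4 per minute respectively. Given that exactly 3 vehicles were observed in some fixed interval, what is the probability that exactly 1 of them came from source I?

0.1010

Given the total, each event is independently from source I with probability p = λ_I/(λ_I+λ_II) = 5.4/6.8 ≈ 0.7941.
So K ~ Binomial(3, 5.4/6.8): P(K = 1) = C(3,1) · (5.4/6.8)^1 · (1.4/6.8)^2 ≈ 0.1010.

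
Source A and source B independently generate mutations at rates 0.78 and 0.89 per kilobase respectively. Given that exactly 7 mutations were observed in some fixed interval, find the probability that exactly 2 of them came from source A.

0.1969

Given the total, each event is independently from source A with probability p = λ_A/(λ_A+λ_B) = 0.78/1.67 ≈ 0.4671.
So K ~ Binomial(7, 0.78/1.67): P(K = 2) = C(7,2) · (0.78/1.67)^2 · (0.89/1.67)^5 ≈ 0.1969.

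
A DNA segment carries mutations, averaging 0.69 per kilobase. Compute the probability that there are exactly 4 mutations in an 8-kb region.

Over the interval, μ = 0.69 × 8 = 5.52 (an 8-kb region = 8 kilobases).
P(N = 4) = e^(−μ) μ^4/4! = e^(−5.52) · 5.52^4/24 ≈ 0.1550.

0.1550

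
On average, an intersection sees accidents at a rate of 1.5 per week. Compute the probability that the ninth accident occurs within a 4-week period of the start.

Over the interval, μ = 1.5 × 4 = 6 (a 4-week period = 4 weeks).
The ninth arrival falls in the interval iff at least 9 events occur there: P(S_9 ≤ t) = P(N ≥ 9) = 1 − P(N ≤ 8) ≈ 0.1528.

0.1528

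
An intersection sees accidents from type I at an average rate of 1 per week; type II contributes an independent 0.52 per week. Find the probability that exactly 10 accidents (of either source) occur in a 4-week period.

Independent Poisson processes superpose: combined rate λ = 1 + 0.52 = 1.52 per week.
Over the interval, μ = 1.52 × 4 = 6.08 (a 4-week period = 4 weeks).
P(N = 10) = e^(−6.08) · 6.08^10/10! ≈ 0.0435.

0.0435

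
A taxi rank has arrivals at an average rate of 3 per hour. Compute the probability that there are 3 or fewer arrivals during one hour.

0.6472

With mean μ = 3 per hour,
P(N ≤ 3) = Σ_{j=0}^{3} e^(−μ) μ^j/j! ≈ 0.6472.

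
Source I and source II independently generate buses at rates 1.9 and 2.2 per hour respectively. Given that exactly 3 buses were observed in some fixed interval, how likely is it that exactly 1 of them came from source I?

0.4003

Given the total, each event is independently from source I with probability p = λ_I/(λ_I+λ_II) = 1.9/4.1 ≈ 0.4634.
So K ~ Binomial(3, 1.9/4.1): P(K = 1) = C(3,1) · (1.9/4.1)^1 · (2.2/4.1)^2 ≈ 0.4003.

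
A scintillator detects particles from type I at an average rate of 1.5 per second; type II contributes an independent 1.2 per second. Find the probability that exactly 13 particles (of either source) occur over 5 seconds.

Independent Poisson processes superpose: combined rate λ = 1.5 + 1.2 = 2.7 per second.
Over the interval, μ = 2.7 × 5 = 13.5 (5 seconds).
P(N = 13) = e^(−13.5) · 13.5^13/13! ≈ 0.1089.

0.1089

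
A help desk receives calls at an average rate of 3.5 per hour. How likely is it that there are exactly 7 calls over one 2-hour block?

Over the interval, μ = 3.5 × 2 = 7 (a 2-hour block = 2 hours).
P(N = 7) = e^(−μ) μ^7/7! = e^(−7) · 7^7/5040 ≈ 0.1490.

0.1490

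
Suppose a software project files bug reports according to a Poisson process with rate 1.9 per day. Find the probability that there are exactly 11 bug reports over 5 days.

Over the interval, μ = 1.9 × 5 = 9.5 (5 days).
P(N = 11) = e^(−μ) μ^11/11! = e^(−9.5) · 9.5^11/39916800 ≈ 0.1067.

0.1067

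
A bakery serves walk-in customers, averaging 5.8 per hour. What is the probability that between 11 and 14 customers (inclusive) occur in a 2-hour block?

Over the interval, μ = 5.8 × 2 = 11.6 (a 2-hour block = 2 hours).
P(11 ≤ N ≤ 14) = Σ_{j=11}^{14} e^(−11.6) · 11.6^j/j! ≈ 0.4164.

0.4164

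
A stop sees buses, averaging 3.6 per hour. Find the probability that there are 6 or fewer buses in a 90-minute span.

0.7017

Over the interval, μ = 3.6 × 1.5 = 5.4 (a 90-minute span = 1.5 hours).
P(N ≤ 6) = Σ_{j=0}^{6} e^(−μ) μ^j/j! ≈ 0.7017.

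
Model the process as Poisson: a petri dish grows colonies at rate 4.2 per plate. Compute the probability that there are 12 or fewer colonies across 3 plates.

Over the interval, μ = 4.2 × 3 = 12.6 (3 plates).
P(N ≤ 12) = Σ_{j=0}^{12} e^(−μ) μ^j/j! ≈ 0.5077.

0.5077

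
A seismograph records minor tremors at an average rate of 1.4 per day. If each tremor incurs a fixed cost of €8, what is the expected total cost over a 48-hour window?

€22.4

E[N] = 1.4 × 2 = 2.8 (a 48-hour window = 2 days); E[cost] = 2.8 × €8 = €22.4.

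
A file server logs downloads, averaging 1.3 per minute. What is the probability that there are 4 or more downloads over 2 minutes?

0.2640

Over the interval, μ = 1.3 × 2 = 2.6 (2 minutes).
P(N ≥ 4) = 1 − P(N ≤ 3) = 1 − Σ_{j=0}^{3} e^(−μ) μ^j/j! ≈ 0.2640.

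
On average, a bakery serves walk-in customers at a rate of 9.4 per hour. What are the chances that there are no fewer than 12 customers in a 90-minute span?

Over the interval, μ = 9.4 × 1.5 = 14.1 (a 90-minute span = 1.5 hours).
P(N ≥ 12) = 1 − P(N ≤ 11) = 1 − Σ_{j=0}^{11} e^(−μ) μ^j/j! ≈ 0.7483.

0.7483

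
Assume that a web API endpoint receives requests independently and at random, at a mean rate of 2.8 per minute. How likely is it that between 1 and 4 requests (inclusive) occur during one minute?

0.7869

With mean μ = 2.8 per minute,
P(1 ≤ N ≤ 4) = Σ_{j=1}^{4} e^(−2.8) · 2.8^j/j! ≈ 0.7869.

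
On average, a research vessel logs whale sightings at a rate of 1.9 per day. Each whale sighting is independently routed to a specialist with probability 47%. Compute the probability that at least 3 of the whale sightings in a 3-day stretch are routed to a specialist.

0.5012

Thinning: the whale sightings that are routed to a specialist themselves form a Poisson process with rate 0.47 × 1.9 = 0.893 per day.
Over the interval, μ = 0.893 × 3 = 2.679 (a 3-day stretch = 3 days).
P(N ≥ 3) = 1 − P(N ≤ 2) ≈ 0.5012.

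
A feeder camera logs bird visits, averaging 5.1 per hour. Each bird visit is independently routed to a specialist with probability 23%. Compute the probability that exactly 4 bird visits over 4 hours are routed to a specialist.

Thinning: the bird visits that are routed to a specialist themselves form a Poisson process with rate 0.23 × 5.1 = 1.173 per hour.
Over the interval, μ = 1.173 × 4 = 4.692 (4 hours).
P(N = 4) = e^(−4.692) · 4.692^4/4! ≈ 0.1851.

0.1851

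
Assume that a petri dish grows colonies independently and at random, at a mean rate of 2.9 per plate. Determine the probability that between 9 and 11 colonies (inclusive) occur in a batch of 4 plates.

Over the interval, μ = 2.9 × 4 = 11.6 (a batch of 4 plates = 4 plates).
P(9 ≤ N ≤ 11) = Σ_{j=9}^{11} e^(−11.6) · 11.6^j/j! ≈ 0.3250.

0.3250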